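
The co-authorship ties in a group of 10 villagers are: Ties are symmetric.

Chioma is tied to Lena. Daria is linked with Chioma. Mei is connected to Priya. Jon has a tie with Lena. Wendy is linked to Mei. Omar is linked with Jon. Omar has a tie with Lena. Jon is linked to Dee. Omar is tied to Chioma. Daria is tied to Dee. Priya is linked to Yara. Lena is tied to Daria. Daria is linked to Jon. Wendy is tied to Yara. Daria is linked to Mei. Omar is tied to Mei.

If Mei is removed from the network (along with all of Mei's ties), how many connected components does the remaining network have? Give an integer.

2

Without Mei, the remaining ties split the others into: {Priya, Wendy, Yara}; {Chioma, Daria, Dee, Jon, Lena, Omar}.
That's 2 separate components.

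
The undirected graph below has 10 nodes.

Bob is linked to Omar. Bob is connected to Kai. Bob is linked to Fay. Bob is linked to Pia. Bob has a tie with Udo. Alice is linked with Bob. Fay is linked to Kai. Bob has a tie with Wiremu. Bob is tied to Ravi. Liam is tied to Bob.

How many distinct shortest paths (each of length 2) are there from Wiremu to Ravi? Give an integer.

The shortest distance is 2, and the only length-2 path is Wiremu–Bob–Ravi. So there is exactly 1 shortest path.

1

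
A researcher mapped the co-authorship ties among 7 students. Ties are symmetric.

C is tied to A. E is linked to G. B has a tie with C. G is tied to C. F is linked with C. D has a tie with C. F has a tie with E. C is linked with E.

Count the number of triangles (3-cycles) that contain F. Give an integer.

F's neighbors: C and E.
Neighbor pairs that are themselves tied: F–C–E. Each forms one triangle with F, for 1 in total.

1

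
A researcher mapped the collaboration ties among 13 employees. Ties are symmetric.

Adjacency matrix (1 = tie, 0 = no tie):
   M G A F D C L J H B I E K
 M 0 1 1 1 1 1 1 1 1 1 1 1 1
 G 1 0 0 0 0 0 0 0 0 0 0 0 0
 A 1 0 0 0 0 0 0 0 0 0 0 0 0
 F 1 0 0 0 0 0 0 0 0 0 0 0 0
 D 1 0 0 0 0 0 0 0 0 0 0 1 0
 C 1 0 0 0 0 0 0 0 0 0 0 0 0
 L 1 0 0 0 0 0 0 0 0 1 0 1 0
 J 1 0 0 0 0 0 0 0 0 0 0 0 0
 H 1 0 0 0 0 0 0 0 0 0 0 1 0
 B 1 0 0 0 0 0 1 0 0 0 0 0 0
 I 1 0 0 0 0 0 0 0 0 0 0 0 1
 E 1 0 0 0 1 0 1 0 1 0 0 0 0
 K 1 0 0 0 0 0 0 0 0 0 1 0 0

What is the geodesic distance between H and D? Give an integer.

2

One shortest route is H – M – D, which uses 2 edges, and H and D are not directly tied, so nothing shorter exists. So d(H,D) = 2.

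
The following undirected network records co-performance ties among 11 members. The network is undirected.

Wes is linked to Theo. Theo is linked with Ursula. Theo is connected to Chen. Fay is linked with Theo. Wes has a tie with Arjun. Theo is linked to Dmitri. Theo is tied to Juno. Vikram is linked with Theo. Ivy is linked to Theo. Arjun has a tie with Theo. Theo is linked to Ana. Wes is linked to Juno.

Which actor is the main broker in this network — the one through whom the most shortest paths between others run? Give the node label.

Unnormalized betweenness of each node: Ana:0, Arjun:0, Chen:0, Dmitri:0, Fay:0, Ivy:0, Juno:0, Theo:85/2, Ursula:0, Vikram:0, Wes:1/2.
Theo has the largest value, 85/2, making it the main broker — the node through which the most shortest paths run.

Theo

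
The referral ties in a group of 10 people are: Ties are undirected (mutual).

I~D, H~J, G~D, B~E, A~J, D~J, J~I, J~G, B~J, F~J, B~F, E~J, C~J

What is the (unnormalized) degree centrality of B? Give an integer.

3

B is directly tied to E, F, and J. That is 3 neighbors, so the degree of B is 3.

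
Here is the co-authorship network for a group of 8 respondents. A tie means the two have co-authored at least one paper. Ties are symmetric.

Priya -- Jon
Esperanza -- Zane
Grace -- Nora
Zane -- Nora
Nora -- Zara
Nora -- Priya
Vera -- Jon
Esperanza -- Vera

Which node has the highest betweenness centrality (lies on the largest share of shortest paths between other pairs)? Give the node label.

Unnormalized betweenness of each node: Esperanza:3, Grace:0, Jon:3, Nora:13, Priya:5, Vera:2, Zane:5, Zara:0.
Nora has the largest value, 13, making it the main broker — the node through which the most shortest paths run.

Nora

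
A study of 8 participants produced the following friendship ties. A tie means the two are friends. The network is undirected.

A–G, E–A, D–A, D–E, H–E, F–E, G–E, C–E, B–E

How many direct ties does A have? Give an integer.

3

A is directly tied to D, E, and G. That is 3 neighbors, so the degree of A is 3.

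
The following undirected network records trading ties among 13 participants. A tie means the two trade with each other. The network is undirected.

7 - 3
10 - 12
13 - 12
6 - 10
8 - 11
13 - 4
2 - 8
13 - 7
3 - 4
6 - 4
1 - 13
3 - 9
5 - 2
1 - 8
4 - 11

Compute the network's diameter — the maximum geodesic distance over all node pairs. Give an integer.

6

Eccentricity of each node (its greatest distance to any other): 1:4, 2:5, 3:5, 4:4, 5:6, 6:5, 7:5, 8:4, 9:6, 10:6, 11:3, 12:5, 13:4.
The maximum eccentricity is 6, realized for instance by the pair 5–10 via 5 – 2 – 8 – 11 – 4 – 6 – 10. So the diameter is 6.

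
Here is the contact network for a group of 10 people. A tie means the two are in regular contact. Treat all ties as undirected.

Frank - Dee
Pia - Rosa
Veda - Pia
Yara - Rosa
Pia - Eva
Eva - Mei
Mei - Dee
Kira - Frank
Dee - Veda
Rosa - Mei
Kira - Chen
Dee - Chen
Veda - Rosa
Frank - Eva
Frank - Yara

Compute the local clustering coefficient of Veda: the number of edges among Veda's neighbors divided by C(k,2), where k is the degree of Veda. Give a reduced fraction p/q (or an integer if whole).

Veda's neighbors: Dee, Pia, and Rosa (k = 3).
Possible neighbor pairs: C(3,2) = 3. Edges among them: Pia–Rosa → e = 1.
Clustering(Veda) = 1/3.

1/3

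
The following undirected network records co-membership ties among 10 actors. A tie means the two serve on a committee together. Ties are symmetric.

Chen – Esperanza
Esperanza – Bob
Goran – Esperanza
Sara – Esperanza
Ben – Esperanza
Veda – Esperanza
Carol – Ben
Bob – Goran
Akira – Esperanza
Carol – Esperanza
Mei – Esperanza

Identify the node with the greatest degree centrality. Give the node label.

Esperanza

Degrees — Akira:1, Ben:2, Bob:2, Carol:2, Chen:1, Esperanza:9, Goran:2, Mei:1, Sara:1, Veda:1.
The maximum is 9, attained only by Esperanza.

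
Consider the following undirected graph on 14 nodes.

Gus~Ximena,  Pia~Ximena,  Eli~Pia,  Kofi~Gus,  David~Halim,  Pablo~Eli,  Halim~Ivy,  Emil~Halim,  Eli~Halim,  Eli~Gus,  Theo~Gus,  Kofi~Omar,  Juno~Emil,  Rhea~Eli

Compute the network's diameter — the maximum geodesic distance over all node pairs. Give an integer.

Eccentricity of each node (its greatest distance to any other): David:5, Eli:3, Emil:5, Gus:4, Halim:4, Ivy:5, Juno:6, Kofi:5, Omar:6, Pablo:4, Pia:4, Rhea:4, Theo:5, Ximena:5.
The maximum eccentricity is 6, realized for instance by the pair Juno–Omar via Juno – Emil – Halim – Eli – Gus – Kofi – Omar. So the diameter is 6.

6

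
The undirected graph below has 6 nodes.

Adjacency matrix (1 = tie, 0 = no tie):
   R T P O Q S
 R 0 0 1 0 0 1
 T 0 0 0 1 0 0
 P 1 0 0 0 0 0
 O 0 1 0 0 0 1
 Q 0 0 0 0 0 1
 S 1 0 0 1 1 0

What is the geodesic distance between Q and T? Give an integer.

One shortest route is Q – S – O – T, which uses 3 edges, and at distance 2 from Q we only reach {O, R}, which does not include T. So d(Q,T) = 3.

3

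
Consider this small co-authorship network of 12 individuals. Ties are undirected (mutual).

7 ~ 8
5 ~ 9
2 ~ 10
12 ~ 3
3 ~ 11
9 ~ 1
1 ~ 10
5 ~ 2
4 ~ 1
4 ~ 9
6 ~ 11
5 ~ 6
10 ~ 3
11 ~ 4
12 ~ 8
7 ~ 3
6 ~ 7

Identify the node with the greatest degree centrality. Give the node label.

Degrees — 1:3, 2:2, 3:4, 4:3, 5:3, 6:3, 7:3, 8:2, 9:3, 10:3, 11:3, 12:2.
The maximum is 4, attained only by 3.

3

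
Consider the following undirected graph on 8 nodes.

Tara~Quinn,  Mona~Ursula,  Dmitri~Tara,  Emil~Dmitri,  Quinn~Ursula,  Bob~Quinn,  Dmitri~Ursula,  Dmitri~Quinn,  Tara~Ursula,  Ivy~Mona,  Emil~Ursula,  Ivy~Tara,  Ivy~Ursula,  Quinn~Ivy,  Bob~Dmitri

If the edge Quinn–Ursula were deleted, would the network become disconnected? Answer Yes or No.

No

Even without that edge, Quinn still reaches Ursula via Quinn – Tara – Ursula, so the network stays connected. Not a bridge.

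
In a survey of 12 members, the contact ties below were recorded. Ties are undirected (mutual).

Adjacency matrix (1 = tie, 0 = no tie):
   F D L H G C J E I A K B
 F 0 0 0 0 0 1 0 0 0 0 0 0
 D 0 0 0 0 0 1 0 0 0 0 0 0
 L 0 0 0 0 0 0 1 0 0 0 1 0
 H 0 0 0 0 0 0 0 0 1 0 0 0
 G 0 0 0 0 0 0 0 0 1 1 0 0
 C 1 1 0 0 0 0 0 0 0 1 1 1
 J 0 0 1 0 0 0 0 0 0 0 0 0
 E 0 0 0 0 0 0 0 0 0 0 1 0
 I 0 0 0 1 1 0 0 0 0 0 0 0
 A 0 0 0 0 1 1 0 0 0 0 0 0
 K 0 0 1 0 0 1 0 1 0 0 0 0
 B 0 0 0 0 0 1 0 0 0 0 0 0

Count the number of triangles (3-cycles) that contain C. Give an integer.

C's neighbors are A, B, D, F, and K, but none of them are tied to each other, so no triangle contains C.

0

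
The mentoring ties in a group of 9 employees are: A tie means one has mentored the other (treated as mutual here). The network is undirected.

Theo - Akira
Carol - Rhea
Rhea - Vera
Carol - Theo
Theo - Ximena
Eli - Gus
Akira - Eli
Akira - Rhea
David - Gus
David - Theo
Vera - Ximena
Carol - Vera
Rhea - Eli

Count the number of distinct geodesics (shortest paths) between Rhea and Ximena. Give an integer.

The shortest distance is 2, and the only length-2 path is Rhea–Vera–Ximena. So there is exactly 1 shortest path.

1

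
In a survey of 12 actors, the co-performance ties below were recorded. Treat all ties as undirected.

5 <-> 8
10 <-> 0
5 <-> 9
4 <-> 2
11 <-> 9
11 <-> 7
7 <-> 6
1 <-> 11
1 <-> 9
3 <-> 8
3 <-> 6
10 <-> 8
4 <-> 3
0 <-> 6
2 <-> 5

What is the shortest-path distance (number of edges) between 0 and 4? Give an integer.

One shortest route is 0 – 6 – 3 – 4, which uses 3 edges, and at distance 2 from 0 we only reach {3, 7, 8}, which does not include 4. So d(0,4) = 3.

3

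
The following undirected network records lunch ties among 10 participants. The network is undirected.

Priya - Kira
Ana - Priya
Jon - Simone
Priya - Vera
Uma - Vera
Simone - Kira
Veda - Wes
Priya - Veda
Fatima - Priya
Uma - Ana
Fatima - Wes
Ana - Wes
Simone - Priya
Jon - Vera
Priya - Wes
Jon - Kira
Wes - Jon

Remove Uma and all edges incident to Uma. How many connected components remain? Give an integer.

Uma's neighbors (Ana and Vera) remain reachable from one another through other ties, so the rest of the network stays in one piece.

1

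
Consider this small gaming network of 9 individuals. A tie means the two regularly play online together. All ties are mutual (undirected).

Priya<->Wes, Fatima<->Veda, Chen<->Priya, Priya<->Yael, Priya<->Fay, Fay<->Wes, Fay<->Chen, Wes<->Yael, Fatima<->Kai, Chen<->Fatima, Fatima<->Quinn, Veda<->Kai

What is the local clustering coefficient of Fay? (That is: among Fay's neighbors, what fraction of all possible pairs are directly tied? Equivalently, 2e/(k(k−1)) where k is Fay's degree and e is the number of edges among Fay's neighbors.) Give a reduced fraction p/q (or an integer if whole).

Fay's neighbors: Chen, Priya, and Wes (k = 3).
Possible neighbor pairs: C(3,2) = 3. Edges among them: Chen–Priya, Priya–Wes → e = 2.
Clustering(Fay) = 2/3.

2/3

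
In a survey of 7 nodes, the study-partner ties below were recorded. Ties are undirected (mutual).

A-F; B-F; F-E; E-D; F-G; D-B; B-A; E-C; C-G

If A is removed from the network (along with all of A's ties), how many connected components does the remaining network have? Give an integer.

1

A's neighbors (B and F) remain reachable from one another through other ties, so the rest of the network stays in one piece.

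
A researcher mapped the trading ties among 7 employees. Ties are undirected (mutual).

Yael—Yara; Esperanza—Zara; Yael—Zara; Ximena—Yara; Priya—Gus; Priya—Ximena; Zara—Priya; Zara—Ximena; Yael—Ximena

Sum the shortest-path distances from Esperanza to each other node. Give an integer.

13

Distances from Esperanza: Gus:3, Priya:2, Ximena:2, Yael:2, Yara:3, Zara:1.
Sum = 3 + 2 + 2 + 2 + 3 + 1 = 13.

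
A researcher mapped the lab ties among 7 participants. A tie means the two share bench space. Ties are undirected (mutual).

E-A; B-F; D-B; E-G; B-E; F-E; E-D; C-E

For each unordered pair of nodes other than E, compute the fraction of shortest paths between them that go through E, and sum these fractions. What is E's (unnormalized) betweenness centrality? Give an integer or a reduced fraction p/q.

Pairs whose geodesics pass through E — B–A: 1; B–C: 1; B–G: 1; A–C: 1; A–F: 1; A–D: 1; A–G: 1; C–F: 1; C–D: 1; C–G: 1; F–D: 1/2; F–G: 1; D–G: 1.
All other pairs contribute 0.
Summing the contributions gives betweenness(E) = 25/2.

25/2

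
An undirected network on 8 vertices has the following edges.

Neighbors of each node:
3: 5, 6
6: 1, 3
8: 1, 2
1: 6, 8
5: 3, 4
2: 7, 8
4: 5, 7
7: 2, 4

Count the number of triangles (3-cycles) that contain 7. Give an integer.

0

7's neighbors are 2 and 4, but none of them are tied to each other, so no triangle contains 7.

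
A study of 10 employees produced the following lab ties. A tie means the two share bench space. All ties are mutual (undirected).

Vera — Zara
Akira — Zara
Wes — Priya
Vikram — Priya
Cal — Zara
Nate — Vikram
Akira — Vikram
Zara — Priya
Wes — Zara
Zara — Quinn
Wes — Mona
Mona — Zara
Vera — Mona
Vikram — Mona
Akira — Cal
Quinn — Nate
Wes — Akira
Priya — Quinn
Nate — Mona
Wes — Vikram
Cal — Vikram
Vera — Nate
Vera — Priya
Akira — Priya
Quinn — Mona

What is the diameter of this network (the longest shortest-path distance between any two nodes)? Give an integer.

2

Eccentricity of each node (its greatest distance to any other): Akira:2, Cal:2, Mona:2, Nate:2, Priya:2, Quinn:2, Vera:2, Vikram:2, Wes:2, Zara:2.
The maximum eccentricity is 2, realized for instance by the pair Cal–Nate via Cal – Vikram – Nate. So the diameter is 2.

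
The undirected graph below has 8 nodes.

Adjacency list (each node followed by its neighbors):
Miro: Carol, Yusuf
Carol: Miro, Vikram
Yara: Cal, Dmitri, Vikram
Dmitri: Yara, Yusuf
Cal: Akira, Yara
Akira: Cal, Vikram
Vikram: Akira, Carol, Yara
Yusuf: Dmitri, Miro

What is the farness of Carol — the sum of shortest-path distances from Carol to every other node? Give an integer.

Distances from Carol: Akira:2, Cal:3, Dmitri:3, Miro:1, Vikram:1, Yara:2, Yusuf:2.
Sum = 2 + 3 + 3 + 1 + 1 + 2 + 2 = 14.

14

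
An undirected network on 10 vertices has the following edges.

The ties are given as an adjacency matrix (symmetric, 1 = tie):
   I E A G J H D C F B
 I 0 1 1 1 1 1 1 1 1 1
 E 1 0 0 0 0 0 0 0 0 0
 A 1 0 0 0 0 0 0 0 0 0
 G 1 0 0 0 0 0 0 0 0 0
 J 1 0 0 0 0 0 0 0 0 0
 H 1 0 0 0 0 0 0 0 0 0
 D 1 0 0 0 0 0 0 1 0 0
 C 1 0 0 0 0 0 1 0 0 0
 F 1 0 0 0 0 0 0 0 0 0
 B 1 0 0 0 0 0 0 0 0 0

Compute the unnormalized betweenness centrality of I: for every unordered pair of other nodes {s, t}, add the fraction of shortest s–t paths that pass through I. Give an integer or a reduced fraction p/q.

Pairs whose geodesics pass through I — E–A: 1; E–G: 1; E–J: 1; E–H: 1; E–D: 1; E–C: 1; E–F: 1; E–B: 1; A–G: 1; A–J: 1; A–H: 1; A–D: 1; A–C: 1; A–F: 1 … (+21 more pairs).
All other pairs contribute 0.
Summing the contributions gives betweenness(I) = 35.

35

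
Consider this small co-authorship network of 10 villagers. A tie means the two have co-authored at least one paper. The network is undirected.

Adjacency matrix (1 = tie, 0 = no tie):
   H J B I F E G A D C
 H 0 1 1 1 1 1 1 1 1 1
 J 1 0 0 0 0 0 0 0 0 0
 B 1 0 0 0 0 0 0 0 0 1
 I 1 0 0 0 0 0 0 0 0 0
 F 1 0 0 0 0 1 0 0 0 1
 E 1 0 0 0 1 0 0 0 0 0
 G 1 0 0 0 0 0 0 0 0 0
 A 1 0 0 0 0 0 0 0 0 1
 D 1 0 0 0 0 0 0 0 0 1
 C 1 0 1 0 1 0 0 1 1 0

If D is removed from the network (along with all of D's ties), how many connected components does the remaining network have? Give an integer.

D's neighbors (C and H) remain reachable from one another through other ties, so the rest of the network stays in one piece.

1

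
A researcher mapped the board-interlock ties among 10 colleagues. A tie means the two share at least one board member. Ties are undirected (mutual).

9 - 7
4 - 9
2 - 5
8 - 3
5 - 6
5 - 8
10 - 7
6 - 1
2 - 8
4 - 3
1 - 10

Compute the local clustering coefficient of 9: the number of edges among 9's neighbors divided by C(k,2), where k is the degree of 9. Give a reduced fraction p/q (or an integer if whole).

9's neighbors: 4 and 7 (k = 2).
Possible neighbor pairs: C(2,2) = 1. Edges among them: none → e = 0.
Clustering(9) = 0/1.

0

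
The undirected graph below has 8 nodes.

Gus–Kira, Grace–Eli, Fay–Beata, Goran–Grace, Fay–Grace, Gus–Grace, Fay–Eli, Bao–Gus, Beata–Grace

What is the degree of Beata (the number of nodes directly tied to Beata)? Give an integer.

Beata is directly tied to Fay and Grace. That is 2 neighbors, so the degree of Beata is 2.

2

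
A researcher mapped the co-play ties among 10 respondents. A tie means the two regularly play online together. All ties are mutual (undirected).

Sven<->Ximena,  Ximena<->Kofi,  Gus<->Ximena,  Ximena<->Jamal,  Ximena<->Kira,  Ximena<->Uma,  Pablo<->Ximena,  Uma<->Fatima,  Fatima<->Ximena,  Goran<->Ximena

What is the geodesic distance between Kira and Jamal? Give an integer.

2

One shortest route is Kira – Ximena – Jamal, which uses 2 edges, and Kira and Jamal are not directly tied, so nothing shorter exists. So d(Kira,Jamal) = 2.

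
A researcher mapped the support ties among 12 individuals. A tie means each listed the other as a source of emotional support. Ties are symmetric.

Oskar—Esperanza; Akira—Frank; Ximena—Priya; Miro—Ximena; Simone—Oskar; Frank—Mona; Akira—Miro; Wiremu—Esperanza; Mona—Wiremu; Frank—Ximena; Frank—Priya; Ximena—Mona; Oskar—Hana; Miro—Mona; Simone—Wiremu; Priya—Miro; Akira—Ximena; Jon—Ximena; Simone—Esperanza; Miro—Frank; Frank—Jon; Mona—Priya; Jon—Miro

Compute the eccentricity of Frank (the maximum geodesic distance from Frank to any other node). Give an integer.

5

Distances from Frank: Akira:1, Esperanza:3, Hana:5, Jon:1, Miro:1, Mona:1, Oskar:4, Priya:1, Simone:3, Wiremu:2, Ximena:1.
The largest is 5 (to Hana), so the eccentricity of Frank is 5.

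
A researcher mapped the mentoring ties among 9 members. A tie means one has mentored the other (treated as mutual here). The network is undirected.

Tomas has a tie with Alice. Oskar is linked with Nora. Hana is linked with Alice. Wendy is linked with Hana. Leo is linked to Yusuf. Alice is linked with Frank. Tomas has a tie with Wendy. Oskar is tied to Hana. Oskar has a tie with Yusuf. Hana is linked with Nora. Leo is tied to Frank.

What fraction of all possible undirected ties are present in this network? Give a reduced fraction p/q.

11/36

There are 11 edges and 9 nodes, so the maximum possible is C(9,2) = 36.
Density = 11/36.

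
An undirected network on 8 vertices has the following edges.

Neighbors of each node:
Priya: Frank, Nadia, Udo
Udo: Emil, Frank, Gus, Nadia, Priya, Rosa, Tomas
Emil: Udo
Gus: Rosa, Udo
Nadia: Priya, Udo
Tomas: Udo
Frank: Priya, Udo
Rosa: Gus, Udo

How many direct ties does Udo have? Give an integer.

7

Udo is directly tied to Emil, Frank, Gus, Nadia, Priya, Rosa, and Tomas. That is 7 neighbors, so the degree of Udo is 7.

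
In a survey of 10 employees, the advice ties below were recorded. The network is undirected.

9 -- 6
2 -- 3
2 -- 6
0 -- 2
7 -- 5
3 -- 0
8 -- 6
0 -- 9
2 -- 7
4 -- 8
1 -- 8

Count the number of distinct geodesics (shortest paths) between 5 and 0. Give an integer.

The shortest distance is 3, and the only length-3 path is 5–7–2–0. So there is exactly 1 shortest path.

1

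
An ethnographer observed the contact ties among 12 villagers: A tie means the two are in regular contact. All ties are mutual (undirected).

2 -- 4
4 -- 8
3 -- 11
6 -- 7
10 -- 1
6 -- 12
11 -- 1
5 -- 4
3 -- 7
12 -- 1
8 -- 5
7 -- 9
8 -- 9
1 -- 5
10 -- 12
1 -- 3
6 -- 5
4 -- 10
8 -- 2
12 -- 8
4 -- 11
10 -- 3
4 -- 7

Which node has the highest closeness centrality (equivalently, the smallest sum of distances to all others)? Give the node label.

Farness (sum of distances to all others) for each node — 1:19, 2:23, 3:20, 4:16, 5:18, 6:21, 7:18, 8:18, 9:23, 10:19, 11:21, 12:18.
The smallest farness is 16, for 4, so 4 has the highest closeness.

4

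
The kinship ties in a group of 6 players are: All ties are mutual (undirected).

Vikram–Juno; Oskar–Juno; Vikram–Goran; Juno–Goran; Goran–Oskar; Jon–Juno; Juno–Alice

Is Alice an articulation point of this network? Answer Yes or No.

No

Even without Alice, every remaining node can still reach every other (the residual graph is connected), so Alice is not a cut vertex.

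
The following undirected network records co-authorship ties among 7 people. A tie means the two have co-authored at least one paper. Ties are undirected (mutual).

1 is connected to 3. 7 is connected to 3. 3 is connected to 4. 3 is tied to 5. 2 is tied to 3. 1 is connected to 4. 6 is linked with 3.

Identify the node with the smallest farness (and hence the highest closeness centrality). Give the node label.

3

Farness (sum of distances to all others) for each node — 1:10, 2:11, 3:6, 4:10, 5:11, 6:11, 7:11.
The smallest farness is 6, for 3, so 3 has the highest closeness.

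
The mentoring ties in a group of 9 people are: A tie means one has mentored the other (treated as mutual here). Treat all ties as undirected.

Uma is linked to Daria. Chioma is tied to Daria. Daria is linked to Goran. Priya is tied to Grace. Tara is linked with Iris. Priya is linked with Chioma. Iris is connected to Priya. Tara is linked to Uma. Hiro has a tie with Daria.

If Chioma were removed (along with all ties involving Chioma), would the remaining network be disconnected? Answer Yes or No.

No

Even without Chioma, every remaining node can still reach every other (the residual graph is connected), so Chioma is not a cut vertex.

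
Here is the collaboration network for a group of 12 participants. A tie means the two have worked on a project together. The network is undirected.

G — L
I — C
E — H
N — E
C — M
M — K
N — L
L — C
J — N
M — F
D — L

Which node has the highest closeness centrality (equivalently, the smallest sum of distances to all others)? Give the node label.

L

Farness (sum of distances to all others) for each node — C:23, D:31, E:33, F:39, G:31, H:43, I:33, J:35, K:39, L:21, M:29, N:25.
The smallest farness is 21, for L, so L has the highest closeness.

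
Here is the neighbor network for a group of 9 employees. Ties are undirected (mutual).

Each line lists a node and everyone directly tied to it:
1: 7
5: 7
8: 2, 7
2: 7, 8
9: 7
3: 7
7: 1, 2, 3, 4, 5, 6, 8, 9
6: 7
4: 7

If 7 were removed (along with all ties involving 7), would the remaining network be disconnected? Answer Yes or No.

Yes

Removing 7 leaves {2 and 8} with no path to {3}, so the network splits into 7 components. 7 is a cut vertex.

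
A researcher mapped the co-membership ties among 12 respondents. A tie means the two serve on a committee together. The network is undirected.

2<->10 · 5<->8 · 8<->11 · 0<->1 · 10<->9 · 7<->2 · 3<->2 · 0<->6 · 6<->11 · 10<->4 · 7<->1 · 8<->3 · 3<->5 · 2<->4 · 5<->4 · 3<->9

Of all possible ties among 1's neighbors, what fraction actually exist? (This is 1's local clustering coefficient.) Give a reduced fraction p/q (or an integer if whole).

1's neighbors: 0 and 7 (k = 2).
Possible neighbor pairs: C(2,2) = 1. Edges among them: none → e = 0.
Clustering(1) = 0/1.

0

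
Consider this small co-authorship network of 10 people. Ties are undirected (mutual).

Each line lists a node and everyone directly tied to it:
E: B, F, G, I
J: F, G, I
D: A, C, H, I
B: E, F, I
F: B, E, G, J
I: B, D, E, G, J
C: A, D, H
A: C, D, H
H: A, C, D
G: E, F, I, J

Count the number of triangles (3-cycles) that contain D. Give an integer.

D's neighbors: A, C, H, and I.
Neighbor pairs that are themselves tied: D–A–C; D–A–H; D–C–H. Each forms one triangle with D, for 3 in total.

3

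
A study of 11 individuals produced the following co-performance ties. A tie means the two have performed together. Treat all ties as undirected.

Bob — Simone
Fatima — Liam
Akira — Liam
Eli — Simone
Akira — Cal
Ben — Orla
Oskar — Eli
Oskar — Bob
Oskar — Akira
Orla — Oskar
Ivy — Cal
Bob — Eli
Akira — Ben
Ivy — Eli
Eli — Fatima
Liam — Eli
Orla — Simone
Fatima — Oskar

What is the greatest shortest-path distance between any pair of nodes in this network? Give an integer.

3

Eccentricity of each node (its greatest distance to any other): Akira:3, Ben:3, Bob:3, Cal:3, Eli:3, Fatima:3, Ivy:3, Liam:3, Orla:3, Oskar:2, Simone:3.
The maximum eccentricity is 3, realized for instance by the pair Bob–Ben via Bob – Oskar – Akira – Ben. So the diameter is 3.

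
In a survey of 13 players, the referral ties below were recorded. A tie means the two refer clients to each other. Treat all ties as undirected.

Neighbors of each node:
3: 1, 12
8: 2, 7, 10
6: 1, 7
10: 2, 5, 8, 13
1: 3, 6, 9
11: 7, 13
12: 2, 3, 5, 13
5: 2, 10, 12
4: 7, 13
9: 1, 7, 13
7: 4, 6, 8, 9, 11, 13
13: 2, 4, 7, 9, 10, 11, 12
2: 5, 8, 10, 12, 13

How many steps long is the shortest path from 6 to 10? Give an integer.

3

One shortest route is 6 – 7 – 8 – 10, which uses 3 edges, and at distance 2 from 6 we only reach {3, 4, 8, 9, 11, 13}, which does not include 10. So d(6,10) = 3.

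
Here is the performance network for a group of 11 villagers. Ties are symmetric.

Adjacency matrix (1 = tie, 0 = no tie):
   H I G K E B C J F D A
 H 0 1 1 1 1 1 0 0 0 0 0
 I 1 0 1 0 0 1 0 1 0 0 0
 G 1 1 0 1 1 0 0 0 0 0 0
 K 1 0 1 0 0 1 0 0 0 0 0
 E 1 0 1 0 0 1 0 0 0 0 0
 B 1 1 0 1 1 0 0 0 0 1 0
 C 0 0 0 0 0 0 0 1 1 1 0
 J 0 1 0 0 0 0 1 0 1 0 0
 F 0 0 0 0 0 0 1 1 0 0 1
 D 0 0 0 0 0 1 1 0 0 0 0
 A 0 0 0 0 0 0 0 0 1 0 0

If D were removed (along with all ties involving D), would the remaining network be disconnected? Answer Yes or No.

No

Even without D, every remaining node can still reach every other (the residual graph is connected), so D is not a cut vertex.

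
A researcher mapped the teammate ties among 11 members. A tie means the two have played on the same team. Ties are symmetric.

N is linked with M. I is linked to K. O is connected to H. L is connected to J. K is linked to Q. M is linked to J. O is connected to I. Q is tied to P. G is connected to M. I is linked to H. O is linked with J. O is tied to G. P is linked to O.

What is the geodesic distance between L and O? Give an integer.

One shortest route is L – J – O, which uses 2 edges, and L and O are not directly tied, so nothing shorter exists. So d(L,O) = 2.

2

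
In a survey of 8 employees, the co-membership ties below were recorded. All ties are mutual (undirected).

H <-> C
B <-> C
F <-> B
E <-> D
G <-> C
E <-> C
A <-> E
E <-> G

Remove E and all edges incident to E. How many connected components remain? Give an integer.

3

Without E, the remaining ties split the others into: {A}; {D}; {B, C, F, G, H}.
That's 3 separate components.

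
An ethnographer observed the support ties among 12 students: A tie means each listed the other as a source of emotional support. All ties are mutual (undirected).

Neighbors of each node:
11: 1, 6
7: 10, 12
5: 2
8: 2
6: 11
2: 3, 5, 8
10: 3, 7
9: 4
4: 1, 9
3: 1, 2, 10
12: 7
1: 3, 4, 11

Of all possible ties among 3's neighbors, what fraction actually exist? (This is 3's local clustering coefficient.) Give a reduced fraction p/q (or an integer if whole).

0

3's neighbors: 1, 2, and 10 (k = 3).
Possible neighbor pairs: C(3,2) = 3. Edges among them: none → e = 0.
Clustering(3) = 0/3 = 0.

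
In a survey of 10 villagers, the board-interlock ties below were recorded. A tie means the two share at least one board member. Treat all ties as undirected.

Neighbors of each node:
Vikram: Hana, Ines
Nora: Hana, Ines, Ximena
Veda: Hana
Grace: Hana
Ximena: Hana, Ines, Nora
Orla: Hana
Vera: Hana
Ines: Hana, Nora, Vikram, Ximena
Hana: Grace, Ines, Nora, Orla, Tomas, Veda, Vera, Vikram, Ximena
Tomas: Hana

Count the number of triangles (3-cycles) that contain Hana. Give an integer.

Hana's neighbors: Grace, Ines, Nora, Orla, Tomas, Veda, Vera, Vikram, and Ximena.
Neighbor pairs that are themselves tied: Hana–Ines–Nora; Hana–Ines–Vikram; Hana–Ines–Ximena; Hana–Nora–Ximena. Each forms one triangle with Hana, for 4 in total.

4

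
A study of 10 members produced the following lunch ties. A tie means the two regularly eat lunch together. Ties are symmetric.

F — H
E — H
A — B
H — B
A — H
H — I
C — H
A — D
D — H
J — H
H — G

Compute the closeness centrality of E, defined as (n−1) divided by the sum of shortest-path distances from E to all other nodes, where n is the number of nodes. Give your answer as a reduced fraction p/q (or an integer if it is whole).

9/17

Distances from E: A:2, B:2, C:2, D:2, F:2, G:2, H:1, I:2, J:2. Sum = 17.
n = 10, so closeness = 9/17.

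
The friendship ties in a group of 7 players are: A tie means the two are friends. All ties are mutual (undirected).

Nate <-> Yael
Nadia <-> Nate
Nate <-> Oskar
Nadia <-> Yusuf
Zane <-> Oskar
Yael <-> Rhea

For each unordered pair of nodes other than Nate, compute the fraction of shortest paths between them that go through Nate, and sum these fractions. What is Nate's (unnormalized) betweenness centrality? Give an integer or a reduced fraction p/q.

Pairs whose geodesics pass through Nate — Zane–Yael: 1; Zane–Nadia: 1; Zane–Yusuf: 1; Zane–Rhea: 1; Yael–Nadia: 1; Yael–Yusuf: 1; Yael–Oskar: 1; Nadia–Rhea: 1; Nadia–Oskar: 1; Yusuf–Rhea: 1; Yusuf–Oskar: 1; Rhea–Oskar: 1.
All other pairs contribute 0.
Summing the contributions gives betweenness(Nate) = 12.

12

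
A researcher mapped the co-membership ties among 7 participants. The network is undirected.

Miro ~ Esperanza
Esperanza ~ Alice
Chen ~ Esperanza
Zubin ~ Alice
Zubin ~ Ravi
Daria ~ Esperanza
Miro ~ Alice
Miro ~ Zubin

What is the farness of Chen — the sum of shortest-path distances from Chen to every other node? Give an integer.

14

Distances from Chen: Alice:2, Daria:2, Esperanza:1, Miro:2, Ravi:4, Zubin:3.
Sum = 2 + 2 + 1 + 2 + 4 + 3 = 14.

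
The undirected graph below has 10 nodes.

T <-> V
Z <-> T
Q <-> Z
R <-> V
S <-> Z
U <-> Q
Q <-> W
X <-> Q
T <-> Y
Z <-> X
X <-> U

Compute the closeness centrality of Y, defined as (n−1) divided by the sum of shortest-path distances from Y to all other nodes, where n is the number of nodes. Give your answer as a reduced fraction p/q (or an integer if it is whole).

9/25

Distances from Y: Q:3, R:3, S:3, T:1, U:4, V:2, W:4, X:3, Z:2. Sum = 25.
n = 10, so closeness = 9/25.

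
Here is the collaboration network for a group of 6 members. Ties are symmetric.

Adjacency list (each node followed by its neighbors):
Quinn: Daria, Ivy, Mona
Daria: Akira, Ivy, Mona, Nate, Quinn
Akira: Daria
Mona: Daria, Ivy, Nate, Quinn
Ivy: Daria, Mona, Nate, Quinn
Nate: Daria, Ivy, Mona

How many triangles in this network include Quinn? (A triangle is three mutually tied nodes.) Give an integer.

3

Quinn's neighbors: Daria, Ivy, and Mona.
Neighbor pairs that are themselves tied: Quinn–Daria–Ivy; Quinn–Daria–Mona; Quinn–Ivy–Mona. Each forms one triangle with Quinn, for 3 in total.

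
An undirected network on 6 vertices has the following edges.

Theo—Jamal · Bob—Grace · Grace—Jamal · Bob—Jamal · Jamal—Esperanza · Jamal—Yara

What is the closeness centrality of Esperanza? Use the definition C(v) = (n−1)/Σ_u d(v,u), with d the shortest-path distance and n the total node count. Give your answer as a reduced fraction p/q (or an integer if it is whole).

Distances from Esperanza: Bob:2, Grace:2, Jamal:1, Theo:2, Yara:2. Sum = 9.
n = 6, so closeness = 5/9.

5/9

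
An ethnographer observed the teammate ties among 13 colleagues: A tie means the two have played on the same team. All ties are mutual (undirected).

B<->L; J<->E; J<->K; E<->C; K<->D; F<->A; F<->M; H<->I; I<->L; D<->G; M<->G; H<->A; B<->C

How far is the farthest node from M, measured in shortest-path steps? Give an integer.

6

Distances from M: A:2, B:6, C:6, D:2, E:5, F:1, G:1, H:3, I:4, J:4, K:3, L:5.
The largest is 6 (to C and B), so the eccentricity of M is 6.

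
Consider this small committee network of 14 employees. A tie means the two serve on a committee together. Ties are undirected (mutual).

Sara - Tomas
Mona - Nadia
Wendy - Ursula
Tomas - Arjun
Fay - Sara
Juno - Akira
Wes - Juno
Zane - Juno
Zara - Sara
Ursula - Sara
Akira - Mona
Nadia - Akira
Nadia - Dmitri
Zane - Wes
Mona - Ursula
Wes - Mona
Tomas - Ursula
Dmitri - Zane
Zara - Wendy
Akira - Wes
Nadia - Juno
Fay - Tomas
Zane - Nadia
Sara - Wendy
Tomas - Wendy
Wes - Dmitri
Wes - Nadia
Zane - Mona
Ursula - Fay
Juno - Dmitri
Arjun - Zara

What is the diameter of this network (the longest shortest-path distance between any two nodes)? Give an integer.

5

Eccentricity of each node (its greatest distance to any other): Akira:4, Arjun:5, Dmitri:5, Fay:4, Juno:5, Mona:3, Nadia:4, Sara:4, Tomas:4, Ursula:3, Wendy:4, Wes:4, Zane:4, Zara:5.
The maximum eccentricity is 5, realized for instance by the pair Zara–Juno via Zara – Wendy – Ursula – Mona – Zane – Juno. So the diameter is 5.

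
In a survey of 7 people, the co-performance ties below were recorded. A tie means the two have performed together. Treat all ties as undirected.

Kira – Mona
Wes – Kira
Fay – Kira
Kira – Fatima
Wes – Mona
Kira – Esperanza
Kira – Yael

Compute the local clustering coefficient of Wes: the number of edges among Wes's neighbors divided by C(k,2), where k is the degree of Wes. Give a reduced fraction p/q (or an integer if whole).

1

Wes's neighbors: Kira and Mona (k = 2).
Possible neighbor pairs: C(2,2) = 1. Edges among them: Kira–Mona → e = 1.
Clustering(Wes) = 1/1.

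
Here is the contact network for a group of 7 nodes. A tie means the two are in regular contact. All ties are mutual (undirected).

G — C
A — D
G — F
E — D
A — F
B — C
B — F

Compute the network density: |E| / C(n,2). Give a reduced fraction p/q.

There are 7 edges and 7 nodes, so the maximum possible is C(7,2) = 21.
Density = 7/21 = 1/3.

1/3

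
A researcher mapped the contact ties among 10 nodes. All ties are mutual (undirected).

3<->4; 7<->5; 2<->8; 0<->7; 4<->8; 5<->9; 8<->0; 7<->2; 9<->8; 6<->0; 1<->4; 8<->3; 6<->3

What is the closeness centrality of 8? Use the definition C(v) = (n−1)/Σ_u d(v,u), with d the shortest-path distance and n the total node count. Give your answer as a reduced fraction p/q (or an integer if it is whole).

9/13

Distances from 8: 0:1, 1:2, 2:1, 3:1, 4:1, 5:2, 6:2, 7:2, 9:1. Sum = 13.
n = 10, so closeness = 9/13.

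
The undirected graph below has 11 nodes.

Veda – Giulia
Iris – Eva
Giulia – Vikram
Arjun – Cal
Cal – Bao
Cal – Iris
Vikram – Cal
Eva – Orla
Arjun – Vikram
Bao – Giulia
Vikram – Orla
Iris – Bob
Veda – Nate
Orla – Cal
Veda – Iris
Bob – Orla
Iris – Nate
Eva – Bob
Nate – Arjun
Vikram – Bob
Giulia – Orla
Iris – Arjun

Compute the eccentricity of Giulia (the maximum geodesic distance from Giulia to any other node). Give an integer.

Distances from Giulia: Arjun:2, Bao:1, Bob:2, Cal:2, Eva:2, Iris:2, Nate:2, Orla:1, Veda:1, Vikram:1.
The largest is 2 (to Cal, Bob, Arjun, Eva, Nate, and Iris), so the eccentricity of Giulia is 2.

2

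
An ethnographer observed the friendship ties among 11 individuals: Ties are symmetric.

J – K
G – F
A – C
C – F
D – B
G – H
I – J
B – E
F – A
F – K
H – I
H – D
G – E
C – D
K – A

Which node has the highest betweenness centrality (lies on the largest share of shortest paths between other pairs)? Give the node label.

G

Unnormalized betweenness of each node: A:11/6, B:3/2, C:17/3, D:55/6, E:11/6, F:29/3, G:59/6, H:19/2, I:9/2, J:3, K:11/2.
G has the largest value, 59/6, making it the main broker — the node through which the most shortest paths run.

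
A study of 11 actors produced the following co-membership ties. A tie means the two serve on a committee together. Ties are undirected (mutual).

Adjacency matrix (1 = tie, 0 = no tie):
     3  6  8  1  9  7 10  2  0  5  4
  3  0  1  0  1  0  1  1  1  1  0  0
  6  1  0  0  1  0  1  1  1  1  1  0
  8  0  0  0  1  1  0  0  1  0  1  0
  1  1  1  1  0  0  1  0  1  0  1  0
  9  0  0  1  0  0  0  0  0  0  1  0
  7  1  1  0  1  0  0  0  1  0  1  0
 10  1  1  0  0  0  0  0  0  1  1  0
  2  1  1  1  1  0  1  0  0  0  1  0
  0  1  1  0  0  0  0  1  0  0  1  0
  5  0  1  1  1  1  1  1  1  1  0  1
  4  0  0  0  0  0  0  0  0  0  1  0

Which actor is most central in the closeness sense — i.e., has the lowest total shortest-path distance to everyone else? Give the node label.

5

Farness (sum of distances to all others) for each node — 0:16, 1:14, 2:14, 3:16, 4:20, 5:11, 6:13, 7:15, 8:16, 9:19, 10:16.
The smallest farness is 11, for 5, so 5 has the highest closeness.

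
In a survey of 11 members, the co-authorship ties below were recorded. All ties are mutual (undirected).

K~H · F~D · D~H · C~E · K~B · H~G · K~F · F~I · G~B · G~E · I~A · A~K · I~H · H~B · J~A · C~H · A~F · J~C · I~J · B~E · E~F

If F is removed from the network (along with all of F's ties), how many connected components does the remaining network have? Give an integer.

F's neighbors (A, D, E, I, and K) remain reachable from one another through other ties, so the rest of the network stays in one piece.

1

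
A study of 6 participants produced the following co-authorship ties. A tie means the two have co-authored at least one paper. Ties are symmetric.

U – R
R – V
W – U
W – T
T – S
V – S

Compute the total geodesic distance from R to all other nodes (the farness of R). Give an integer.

Distances from R: S:2, T:3, U:1, V:1, W:2.
Sum = 2 + 3 + 1 + 1 + 2 = 9.

9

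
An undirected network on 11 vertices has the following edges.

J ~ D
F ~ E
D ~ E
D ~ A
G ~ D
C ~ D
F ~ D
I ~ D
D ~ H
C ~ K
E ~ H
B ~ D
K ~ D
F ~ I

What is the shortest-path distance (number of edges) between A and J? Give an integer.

2

One shortest route is A – D – J, which uses 2 edges, and A and J are not directly tied, so nothing shorter exists. So d(A,J) = 2.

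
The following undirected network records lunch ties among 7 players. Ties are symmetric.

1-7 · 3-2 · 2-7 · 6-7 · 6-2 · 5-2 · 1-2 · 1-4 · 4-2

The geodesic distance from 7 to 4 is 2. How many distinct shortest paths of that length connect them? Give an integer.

The shortest distance is 2. The length-2 paths are: 7–2–4; 7–1–4.
That gives 2 distinct shortest paths.

2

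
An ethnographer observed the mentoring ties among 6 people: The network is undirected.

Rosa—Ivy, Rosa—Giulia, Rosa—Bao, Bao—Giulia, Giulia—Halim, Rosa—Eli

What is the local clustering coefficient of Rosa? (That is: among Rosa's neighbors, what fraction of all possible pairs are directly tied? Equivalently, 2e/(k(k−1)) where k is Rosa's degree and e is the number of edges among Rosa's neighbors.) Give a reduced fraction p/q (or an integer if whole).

Rosa's neighbors: Bao, Eli, Giulia, and Ivy (k = 4).
Possible neighbor pairs: C(4,2) = 6. Edges among them: Bao–Giulia → e = 1.
Clustering(Rosa) = 1/6.

1/6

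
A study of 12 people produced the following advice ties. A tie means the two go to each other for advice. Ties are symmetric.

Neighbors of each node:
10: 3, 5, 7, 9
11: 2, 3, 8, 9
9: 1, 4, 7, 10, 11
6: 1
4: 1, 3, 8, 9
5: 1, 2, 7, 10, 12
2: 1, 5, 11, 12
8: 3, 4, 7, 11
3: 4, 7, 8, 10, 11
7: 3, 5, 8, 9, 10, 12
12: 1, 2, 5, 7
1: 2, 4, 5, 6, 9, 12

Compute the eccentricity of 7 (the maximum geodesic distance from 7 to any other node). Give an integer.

3

Distances from 7: 1:2, 2:2, 3:1, 4:2, 5:1, 6:3, 8:1, 9:1, 10:1, 11:2, 12:1.
The largest is 3 (to 6), so the eccentricity of 7 is 3.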